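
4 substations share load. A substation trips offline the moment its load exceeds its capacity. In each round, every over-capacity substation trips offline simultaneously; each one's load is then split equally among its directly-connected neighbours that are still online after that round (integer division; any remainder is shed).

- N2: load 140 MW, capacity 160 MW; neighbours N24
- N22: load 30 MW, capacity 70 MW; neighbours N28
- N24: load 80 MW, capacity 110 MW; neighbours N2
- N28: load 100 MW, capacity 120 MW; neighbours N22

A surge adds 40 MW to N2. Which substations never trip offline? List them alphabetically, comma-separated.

N22, N28

Round 1 — N2 at 180 > 160. N2 trips offline.
  N2 sheds 180 MW to N24: 180 each.
    N24: 80+180 = 260 > 110
Round 2 — N24 trips offline.
  N24 sheds 260 MW: no online neighbours, lost.
No further trips.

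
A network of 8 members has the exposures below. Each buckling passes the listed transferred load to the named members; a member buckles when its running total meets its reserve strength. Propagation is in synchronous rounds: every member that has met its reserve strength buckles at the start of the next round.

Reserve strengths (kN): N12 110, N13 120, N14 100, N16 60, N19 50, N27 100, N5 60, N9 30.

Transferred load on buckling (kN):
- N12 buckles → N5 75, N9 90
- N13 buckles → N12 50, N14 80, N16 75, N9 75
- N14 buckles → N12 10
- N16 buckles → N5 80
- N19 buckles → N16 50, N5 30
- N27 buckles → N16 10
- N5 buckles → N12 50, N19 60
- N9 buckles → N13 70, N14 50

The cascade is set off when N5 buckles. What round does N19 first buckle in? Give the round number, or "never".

Round 1 — N5 buckles (initial).
  N12: +50 → 50 < 110
  N19: +60 → 60 ≥ 50
Round 2 — N19 buckles.
  N16: +50 → 50 < 60
No further bucklings.

2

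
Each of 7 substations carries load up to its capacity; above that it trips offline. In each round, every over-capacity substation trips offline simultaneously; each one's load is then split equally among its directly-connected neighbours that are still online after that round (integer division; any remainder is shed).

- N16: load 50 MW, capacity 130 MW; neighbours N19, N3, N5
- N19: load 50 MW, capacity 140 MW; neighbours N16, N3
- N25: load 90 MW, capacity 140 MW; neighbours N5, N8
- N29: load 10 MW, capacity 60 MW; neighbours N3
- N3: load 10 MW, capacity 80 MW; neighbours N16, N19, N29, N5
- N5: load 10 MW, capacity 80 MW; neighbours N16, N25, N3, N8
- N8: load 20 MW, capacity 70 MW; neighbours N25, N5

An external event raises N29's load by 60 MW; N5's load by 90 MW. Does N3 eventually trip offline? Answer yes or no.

yes

Round 1 — N29 at 70 > 60; N5 at 100 > 80. N29, N5 trip offline.
  N29 sheds 70 MW to N3: 70 each.
    N3: 10+70 = 80 ≤ 80
  N5 sheds 100 MW to N16, N25, N3, N8: 25 each.
    N16: 50+25 = 75 ≤ 130
    N25: 90+25 = 115 ≤ 140
    N3: 80+25 = 105 > 80
    N8: 20+25 = 45 ≤ 70
Round 2 — N3 trips offline.
  N3 sheds 105 MW to N16, N19: 52 each (1 lost).
    N16: 75+52 = 127 ≤ 130
    N19: 50+52 = 102 ≤ 140
No further trips.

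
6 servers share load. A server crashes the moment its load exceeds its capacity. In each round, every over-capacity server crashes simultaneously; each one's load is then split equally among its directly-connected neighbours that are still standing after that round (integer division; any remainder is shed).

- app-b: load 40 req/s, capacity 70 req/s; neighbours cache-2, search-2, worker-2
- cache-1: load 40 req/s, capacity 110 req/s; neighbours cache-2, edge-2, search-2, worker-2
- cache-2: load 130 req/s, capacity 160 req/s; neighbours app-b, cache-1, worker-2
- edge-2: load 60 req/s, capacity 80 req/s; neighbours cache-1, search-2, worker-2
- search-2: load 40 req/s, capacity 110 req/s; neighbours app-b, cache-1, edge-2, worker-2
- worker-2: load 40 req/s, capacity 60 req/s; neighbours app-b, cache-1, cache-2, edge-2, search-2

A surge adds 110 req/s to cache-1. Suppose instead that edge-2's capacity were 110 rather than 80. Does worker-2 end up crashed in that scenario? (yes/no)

yes

With edge-2's capacity at 110:
Round 1 — cache-1 at 150 > 110. cache-1 crashes.
  cache-1 sheds 150 req/s to cache-2, edge-2, search-2, worker-2: 37 each (2 lost).
    cache-2: 130+37 = 167 > 160
    edge-2: 60+37 = 97 ≤ 110
    search-2: 40+37 = 77 ≤ 110
    worker-2: 40+37 = 77 > 60
Round 2 — cache-2, worker-2 crash.
  cache-2 sheds 167 req/s to app-b: 167 each.
    app-b: 40+167 = 207 > 70
  worker-2 sheds 77 req/s to app-b, edge-2, search-2: 25 each (2 lost).
    app-b: 207+25 = 232 > 70
    edge-2: 97+25 = 122 > 110
    search-2: 77+25 = 102 ≤ 110
Round 3 — app-b, edge-2 crash.
  app-b sheds 232 req/s to search-2: 232 each.
    search-2: 102+232 = 334 > 110
  edge-2 sheds 122 req/s to search-2: 122 each.
    search-2: 334+122 = 456 > 110
Round 4 — search-2 crashes.
  search-2 sheds 456 req/s: no online neighbours, lost.
No further crashes.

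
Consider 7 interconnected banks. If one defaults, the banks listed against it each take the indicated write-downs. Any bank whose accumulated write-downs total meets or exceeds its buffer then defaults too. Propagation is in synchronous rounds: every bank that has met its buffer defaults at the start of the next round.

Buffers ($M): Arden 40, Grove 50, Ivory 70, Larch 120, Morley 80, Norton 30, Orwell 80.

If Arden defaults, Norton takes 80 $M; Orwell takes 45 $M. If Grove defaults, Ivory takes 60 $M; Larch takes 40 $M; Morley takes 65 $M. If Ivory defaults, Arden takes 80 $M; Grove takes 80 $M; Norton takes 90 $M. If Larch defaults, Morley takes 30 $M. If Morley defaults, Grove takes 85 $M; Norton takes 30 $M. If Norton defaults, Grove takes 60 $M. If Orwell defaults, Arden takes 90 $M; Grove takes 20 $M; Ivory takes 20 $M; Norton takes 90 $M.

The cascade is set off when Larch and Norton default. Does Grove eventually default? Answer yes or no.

yes

Round 1 — Larch, Norton default (initial).
  Grove: +60 → 60 ≥ 50
  Morley: +30 → 30 < 80
Round 2 — Grove defaults.
  Ivory: +60 → 60 < 70
  Morley: +65 → 95 ≥ 80
Round 3 — Morley defaults.
No further defaults.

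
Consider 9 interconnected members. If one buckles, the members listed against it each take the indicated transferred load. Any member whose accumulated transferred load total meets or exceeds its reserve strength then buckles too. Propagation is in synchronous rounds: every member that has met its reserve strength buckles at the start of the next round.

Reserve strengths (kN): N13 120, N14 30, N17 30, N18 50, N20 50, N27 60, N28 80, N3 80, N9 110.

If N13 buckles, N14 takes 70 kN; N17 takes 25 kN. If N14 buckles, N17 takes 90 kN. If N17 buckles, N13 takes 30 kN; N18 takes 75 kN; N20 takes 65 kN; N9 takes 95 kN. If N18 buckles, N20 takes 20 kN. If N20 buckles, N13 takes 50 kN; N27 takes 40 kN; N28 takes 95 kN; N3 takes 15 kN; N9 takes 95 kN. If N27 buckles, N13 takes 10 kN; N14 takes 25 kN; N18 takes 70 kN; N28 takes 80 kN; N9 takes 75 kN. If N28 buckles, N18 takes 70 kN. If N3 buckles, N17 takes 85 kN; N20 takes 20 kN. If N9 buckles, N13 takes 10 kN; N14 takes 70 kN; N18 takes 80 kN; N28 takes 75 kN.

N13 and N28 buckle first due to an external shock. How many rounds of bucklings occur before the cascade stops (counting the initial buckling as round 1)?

Round 1 — N13, N28 buckle (initial).
  N14: +70 → 70 ≥ 30
  N17: +25 → 25 < 30
  N18: +70 → 70 ≥ 50
Round 2 — N14, N18 buckle.
  N17: +90 → 115 ≥ 30
  N20: +20 → 20 < 50
Round 3 — N17 buckles.
  N20: +65 → 85 ≥ 50
  N9: +95 → 95 < 110
Round 4 — N20 buckles.
  N27: +40 → 40 < 60
  N3: +15 → 15 < 80
  N9: +95 → 190 ≥ 110
Round 5 — N9 buckles.
No further bucklings.

5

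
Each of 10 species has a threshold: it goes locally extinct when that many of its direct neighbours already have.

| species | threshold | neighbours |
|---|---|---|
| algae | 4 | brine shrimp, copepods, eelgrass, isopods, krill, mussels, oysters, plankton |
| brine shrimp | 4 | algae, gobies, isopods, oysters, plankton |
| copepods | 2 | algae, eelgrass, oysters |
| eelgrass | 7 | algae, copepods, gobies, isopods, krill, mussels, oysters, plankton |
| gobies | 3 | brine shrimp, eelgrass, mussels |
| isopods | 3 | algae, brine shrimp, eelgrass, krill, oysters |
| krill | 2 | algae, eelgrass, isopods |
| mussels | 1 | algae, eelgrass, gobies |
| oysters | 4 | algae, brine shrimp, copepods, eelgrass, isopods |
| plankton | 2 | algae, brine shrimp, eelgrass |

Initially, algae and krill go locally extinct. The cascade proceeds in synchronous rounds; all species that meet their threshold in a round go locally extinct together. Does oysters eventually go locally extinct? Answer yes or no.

Round 1 — algae, krill go locally extinct (initial).
Round 2 — checking thresholds:
  brine shrimp: 1 of 5 neighbours < 4, holds.
  copepods: 1 of 3 neighbours < 2, holds.
  eelgrass: 2 of 8 neighbours < 7, holds.
  isopods: 2 of 5 neighbours < 3, holds.
  mussels: 1 of 3 neighbours ≥ 1, goes locally extinct.
  oysters: 1 of 5 neighbours < 4, holds.
  plankton: 1 of 3 neighbours < 2, holds.
Round 3 — no new extinctions; cascade stops.

no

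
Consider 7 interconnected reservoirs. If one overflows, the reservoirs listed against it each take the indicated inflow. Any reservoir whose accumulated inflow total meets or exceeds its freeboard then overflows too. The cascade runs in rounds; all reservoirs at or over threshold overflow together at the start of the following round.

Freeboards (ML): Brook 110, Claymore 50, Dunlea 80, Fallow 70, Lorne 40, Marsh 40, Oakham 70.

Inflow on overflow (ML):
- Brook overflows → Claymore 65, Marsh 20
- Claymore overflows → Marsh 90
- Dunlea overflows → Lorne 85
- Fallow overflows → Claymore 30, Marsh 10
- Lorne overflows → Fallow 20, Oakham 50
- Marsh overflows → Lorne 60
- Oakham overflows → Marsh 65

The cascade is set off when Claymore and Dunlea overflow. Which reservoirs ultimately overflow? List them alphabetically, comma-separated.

Claymore, Dunlea, Lorne, Marsh

Round 1 — Claymore, Dunlea overflow (initial).
  Lorne: +85 → 85 ≥ 40
  Marsh: +90 → 90 ≥ 40
Round 2 — Lorne, Marsh overflow.
  Fallow: +20 → 20 < 70
  Oakham: +50 → 50 < 70
No further overflows.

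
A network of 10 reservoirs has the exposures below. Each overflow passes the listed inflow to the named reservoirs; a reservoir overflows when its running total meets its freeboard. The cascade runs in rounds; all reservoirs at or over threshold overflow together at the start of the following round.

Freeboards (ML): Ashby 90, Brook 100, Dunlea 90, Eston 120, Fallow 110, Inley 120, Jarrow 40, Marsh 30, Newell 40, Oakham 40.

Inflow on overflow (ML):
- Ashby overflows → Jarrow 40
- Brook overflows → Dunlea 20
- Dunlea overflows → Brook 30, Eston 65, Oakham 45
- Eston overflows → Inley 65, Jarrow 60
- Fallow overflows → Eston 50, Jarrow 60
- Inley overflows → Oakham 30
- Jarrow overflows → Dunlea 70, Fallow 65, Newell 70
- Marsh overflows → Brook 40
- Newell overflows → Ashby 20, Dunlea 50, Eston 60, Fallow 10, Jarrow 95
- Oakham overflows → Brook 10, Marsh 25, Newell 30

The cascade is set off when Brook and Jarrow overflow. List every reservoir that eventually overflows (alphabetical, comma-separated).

Round 1 — Brook, Jarrow overflow (initial).
  Dunlea: +20+70 → 90 ≥ 90
  Fallow: +65 → 65 < 110
  Newell: +70 → 70 ≥ 40
Round 2 — Dunlea, Newell overflow.
  Ashby: +20 → 20 < 90
  Eston: +65+60 → 125 ≥ 120
  Fallow: +10 → 75 < 110
  Oakham: +45 → 45 ≥ 40
Round 3 — Eston, Oakham overflow.
  Inley: +65 → 65 < 120
  Marsh: +25 → 25 < 30
No further overflows.

Brook, Dunlea, Eston, Jarrow, Newell, Oakham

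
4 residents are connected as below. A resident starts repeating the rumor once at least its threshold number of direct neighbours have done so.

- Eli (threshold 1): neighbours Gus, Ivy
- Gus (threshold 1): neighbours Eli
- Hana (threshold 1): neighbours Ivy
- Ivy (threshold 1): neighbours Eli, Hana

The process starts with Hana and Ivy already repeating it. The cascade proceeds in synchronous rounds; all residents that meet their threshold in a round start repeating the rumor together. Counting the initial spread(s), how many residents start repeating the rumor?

Round 1 — Hana, Ivy start repeating the rumor (initial).
Round 2 — checking thresholds:
  Eli: 1 of 2 neighbours ≥ 1, starts repeating the rumor.
Round 3 — checking thresholds:
  Gus: 1 of 1 neighbours ≥ 1, starts repeating the rumor.
Round 4 — no new spreads; cascade stops.

4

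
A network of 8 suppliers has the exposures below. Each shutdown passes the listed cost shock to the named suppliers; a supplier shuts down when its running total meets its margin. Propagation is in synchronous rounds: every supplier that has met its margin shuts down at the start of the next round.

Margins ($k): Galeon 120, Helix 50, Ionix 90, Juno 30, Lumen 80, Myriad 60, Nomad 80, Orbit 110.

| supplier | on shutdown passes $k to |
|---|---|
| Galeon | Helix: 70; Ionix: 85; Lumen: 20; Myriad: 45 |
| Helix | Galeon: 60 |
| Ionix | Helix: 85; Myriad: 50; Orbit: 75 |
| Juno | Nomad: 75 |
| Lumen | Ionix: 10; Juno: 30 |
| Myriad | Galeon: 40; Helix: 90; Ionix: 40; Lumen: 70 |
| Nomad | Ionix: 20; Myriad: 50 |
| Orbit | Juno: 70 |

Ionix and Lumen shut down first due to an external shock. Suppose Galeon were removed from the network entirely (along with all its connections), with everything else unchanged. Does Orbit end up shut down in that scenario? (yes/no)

no

With Galeon removed:
Round 1 — Ionix, Lumen shut down (initial).
  Helix: +85 → 85 ≥ 50
  Juno: +30 → 30 ≥ 30
  Myriad: +50 → 50 < 60
  Orbit: +75 → 75 < 110
Round 2 — Helix, Juno shut down.
  Nomad: +75 → 75 < 80
No further shutdowns.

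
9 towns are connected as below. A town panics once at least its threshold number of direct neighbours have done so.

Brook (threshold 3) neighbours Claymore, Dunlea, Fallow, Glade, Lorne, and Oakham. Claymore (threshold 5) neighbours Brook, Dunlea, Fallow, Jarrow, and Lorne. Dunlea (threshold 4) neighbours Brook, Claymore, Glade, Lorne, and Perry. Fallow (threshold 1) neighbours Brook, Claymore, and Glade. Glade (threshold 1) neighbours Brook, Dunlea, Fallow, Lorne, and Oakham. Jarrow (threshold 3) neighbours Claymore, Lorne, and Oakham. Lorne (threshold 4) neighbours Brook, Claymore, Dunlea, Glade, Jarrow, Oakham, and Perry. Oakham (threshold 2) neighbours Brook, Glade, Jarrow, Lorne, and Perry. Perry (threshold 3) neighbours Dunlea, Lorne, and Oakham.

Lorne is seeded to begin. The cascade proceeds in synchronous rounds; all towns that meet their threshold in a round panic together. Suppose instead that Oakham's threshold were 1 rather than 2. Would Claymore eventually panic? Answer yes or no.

With Oakham's threshold at 1:
Round 1 — Lorne panics (initial).
Round 2 — checking thresholds:
  Brook: 1 of 6 neighbours < 3, below threshold.
  Claymore: 1 of 5 neighbours < 5, below threshold.
  Dunlea: 1 of 5 neighbours < 4, below threshold.
  Glade: 1 of 5 neighbours ≥ 1, panics.
  Jarrow: 1 of 3 neighbours < 3, below threshold.
  Oakham: 1 of 5 neighbours ≥ 1, panics.
  Perry: 1 of 3 neighbours < 3, below threshold.
Round 3 — checking thresholds:
  Brook: 3 of 6 neighbours ≥ 3, panics.
  Claymore: 1 of 5 neighbours < 5, below threshold.
  Dunlea: 2 of 5 neighbours < 4, below threshold.
  Fallow: 1 of 3 neighbours ≥ 1, panics.
  Jarrow: 2 of 3 neighbours < 3, below threshold.
  Perry: 2 of 3 neighbours < 3, below threshold.
Round 4 — no new panics; cascade stops.

no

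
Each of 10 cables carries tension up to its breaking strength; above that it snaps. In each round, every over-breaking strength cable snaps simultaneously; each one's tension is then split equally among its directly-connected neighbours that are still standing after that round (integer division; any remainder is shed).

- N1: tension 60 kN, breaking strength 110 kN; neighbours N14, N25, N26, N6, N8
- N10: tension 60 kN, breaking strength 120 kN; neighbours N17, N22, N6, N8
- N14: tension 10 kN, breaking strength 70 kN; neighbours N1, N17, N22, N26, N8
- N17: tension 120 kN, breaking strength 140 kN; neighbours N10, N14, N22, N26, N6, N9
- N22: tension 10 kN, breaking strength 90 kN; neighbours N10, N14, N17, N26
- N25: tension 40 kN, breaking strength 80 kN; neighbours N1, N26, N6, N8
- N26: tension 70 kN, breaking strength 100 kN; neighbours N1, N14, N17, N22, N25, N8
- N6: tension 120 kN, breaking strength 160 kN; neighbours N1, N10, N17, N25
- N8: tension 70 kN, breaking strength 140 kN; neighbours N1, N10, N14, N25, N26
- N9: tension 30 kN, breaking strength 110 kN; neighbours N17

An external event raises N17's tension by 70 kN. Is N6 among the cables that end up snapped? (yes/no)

no

Round 1 — N17 at 190 > 140. N17 snaps.
  N17 sheds 190 kN to N10, N14, N22, N26, N6, N9: 31 each (4 lost).
    N10: 60+31 = 91 ≤ 120
    N14: 10+31 = 41 ≤ 70
    N22: 10+31 = 41 ≤ 90
    N26: 70+31 = 101 > 100
    N6: 120+31 = 151 ≤ 160
    N9: 30+31 = 61 ≤ 110
Round 2 — N26 snaps.
  N26 sheds 101 kN to N1, N14, N22, N25, N8: 20 each (1 lost).
    N1: 60+20 = 80 ≤ 110
    N14: 41+20 = 61 ≤ 70
    N22: 41+20 = 61 ≤ 90
    N25: 40+20 = 60 ≤ 80
    N8: 70+20 = 90 ≤ 140
No further breaks.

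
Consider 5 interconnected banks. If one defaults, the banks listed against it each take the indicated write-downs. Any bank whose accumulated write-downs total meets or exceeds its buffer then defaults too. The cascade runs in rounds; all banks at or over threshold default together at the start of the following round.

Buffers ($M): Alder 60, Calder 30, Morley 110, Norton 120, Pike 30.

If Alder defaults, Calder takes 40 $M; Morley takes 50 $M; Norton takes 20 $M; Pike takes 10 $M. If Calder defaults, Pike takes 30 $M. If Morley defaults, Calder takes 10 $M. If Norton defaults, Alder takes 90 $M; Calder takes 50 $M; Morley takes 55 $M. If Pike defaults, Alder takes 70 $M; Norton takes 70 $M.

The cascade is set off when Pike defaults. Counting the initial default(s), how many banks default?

3

Round 1 — Pike defaults (initial).
  Alder: +70 → 70 ≥ 60
  Norton: +70 → 70 < 120
Round 2 — Alder defaults.
  Calder: +40 → 40 ≥ 30
  Morley: +50 → 50 < 110
  Norton: +20 → 90 < 120
Round 3 — Calder defaults.
No further defaults.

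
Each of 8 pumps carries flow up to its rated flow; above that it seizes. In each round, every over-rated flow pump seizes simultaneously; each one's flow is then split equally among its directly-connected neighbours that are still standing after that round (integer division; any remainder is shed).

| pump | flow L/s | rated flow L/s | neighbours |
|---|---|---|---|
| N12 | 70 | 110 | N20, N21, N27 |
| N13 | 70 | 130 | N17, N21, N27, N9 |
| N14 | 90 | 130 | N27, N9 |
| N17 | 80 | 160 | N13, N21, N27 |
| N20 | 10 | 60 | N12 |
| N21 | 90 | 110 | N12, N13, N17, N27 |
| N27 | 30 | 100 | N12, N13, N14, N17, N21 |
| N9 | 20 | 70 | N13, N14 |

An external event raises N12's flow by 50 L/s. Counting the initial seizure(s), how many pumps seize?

7

Round 1 — N12 at 120 > 110. N12 seizes.
  N12 sheds 120 L/s to N20, N21, N27: 40 each.
    N20: 10+40 = 50 ≤ 60
    N21: 90+40 = 130 > 110
    N27: 30+40 = 70 ≤ 100
Round 2 — N21 seizes.
  N21 sheds 130 L/s to N13, N17, N27: 43 each (1 lost).
    N13: 70+43 = 113 ≤ 130
    N17: 80+43 = 123 ≤ 160
    N27: 70+43 = 113 > 100
Round 3 — N27 seizes.
  N27 sheds 113 L/s to N13, N14, N17: 37 each (2 lost).
    N13: 113+37 = 150 > 130
    N14: 90+37 = 127 ≤ 130
    N17: 123+37 = 160 ≤ 160
Round 4 — N13 seizes.
  N13 sheds 150 L/s to N17, N9: 75 each.
    N17: 160+75 = 235 > 160
    N9: 20+75 = 95 > 70
Round 5 — N17, N9 seize.
  N17 sheds 235 L/s: no online neighbours, lost.
  N9 sheds 95 L/s to N14: 95 each.
    N14: 127+95 = 222 > 130
Round 6 — N14 seizes.
  N14 sheds 222 L/s: no online neighbours, lost.
No further seizures.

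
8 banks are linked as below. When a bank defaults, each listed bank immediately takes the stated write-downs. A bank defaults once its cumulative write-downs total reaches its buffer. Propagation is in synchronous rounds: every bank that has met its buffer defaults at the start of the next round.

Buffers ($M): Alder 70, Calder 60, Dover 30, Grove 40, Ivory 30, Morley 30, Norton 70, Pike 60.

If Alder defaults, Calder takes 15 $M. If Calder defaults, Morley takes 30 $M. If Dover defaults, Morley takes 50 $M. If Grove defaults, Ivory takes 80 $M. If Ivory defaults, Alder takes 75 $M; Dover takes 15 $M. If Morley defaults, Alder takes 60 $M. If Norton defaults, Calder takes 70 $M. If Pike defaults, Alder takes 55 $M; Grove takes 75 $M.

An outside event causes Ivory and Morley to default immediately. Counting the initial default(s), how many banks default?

3

Round 1 — Ivory, Morley default (initial).
  Alder: +75+60 → 135 ≥ 70
  Dover: +15 → 15 < 30
Round 2 — Alder defaults.
  Calder: +15 → 15 < 60
No further defaults.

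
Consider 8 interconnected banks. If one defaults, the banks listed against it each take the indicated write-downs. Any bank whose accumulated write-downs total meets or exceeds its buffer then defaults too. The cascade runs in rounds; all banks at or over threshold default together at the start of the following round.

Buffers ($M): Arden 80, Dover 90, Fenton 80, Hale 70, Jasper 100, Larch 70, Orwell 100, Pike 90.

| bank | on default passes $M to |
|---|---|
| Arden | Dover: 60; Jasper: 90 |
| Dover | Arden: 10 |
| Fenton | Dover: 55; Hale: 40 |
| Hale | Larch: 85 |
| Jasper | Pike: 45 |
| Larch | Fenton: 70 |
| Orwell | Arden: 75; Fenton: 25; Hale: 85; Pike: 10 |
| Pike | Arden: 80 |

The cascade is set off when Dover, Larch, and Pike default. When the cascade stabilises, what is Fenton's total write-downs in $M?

70

Round 1 — Dover, Larch, Pike default (initial).
  Arden: +10+80 → 90 ≥ 80
  Fenton: +70 → 70 < 80
Round 2 — Arden defaults.
  Jasper: +90 → 90 < 100
No further defaults.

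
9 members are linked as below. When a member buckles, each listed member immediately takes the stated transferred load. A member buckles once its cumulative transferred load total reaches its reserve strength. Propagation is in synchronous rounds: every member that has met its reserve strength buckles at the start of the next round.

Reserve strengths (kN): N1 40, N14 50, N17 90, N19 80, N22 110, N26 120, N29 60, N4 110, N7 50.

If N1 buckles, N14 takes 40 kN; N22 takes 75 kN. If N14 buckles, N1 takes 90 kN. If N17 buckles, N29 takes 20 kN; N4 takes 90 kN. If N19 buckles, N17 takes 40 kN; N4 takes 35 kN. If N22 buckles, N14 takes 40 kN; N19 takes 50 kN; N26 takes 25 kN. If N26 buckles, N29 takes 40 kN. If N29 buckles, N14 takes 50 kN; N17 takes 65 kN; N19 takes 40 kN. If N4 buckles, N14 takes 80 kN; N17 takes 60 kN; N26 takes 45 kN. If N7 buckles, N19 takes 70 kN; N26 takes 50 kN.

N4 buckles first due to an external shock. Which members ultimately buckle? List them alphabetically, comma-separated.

N1, N14, N4

Round 1 — N4 buckles (initial).
  N14: +80 → 80 ≥ 50
  N17: +60 → 60 < 90
  N26: +45 → 45 < 120
Round 2 — N14 buckles.
  N1: +90 → 90 ≥ 40
Round 3 — N1 buckles.
  N22: +75 → 75 < 110
No further bucklings.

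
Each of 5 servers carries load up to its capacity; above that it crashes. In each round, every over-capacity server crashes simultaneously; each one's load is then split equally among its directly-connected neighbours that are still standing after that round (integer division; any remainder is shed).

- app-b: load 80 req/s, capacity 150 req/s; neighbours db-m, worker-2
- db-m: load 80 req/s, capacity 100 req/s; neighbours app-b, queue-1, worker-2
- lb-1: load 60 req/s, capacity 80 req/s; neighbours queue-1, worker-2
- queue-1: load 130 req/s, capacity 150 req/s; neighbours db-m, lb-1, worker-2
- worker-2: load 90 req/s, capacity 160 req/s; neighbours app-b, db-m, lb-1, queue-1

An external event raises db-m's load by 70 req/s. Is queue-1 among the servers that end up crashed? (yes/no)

yes

Round 1 — db-m at 150 > 100. db-m crashes.
  db-m sheds 150 req/s to app-b, queue-1, worker-2: 50 each.
    app-b: 80+50 = 130 ≤ 150
    queue-1: 130+50 = 180 > 150
    worker-2: 90+50 = 140 ≤ 160
Round 2 — queue-1 crashes.
  queue-1 sheds 180 req/s to lb-1, worker-2: 90 each.
    lb-1: 60+90 = 150 > 80
    worker-2: 140+90 = 230 > 160
Round 3 — lb-1, worker-2 crash.
  lb-1 sheds 150 req/s: no online neighbours, lost.
  worker-2 sheds 230 req/s to app-b: 230 each.
    app-b: 130+230 = 360 > 150
Round 4 — app-b crashes.
  app-b sheds 360 req/s: no online neighbours, lost.
No further crashes.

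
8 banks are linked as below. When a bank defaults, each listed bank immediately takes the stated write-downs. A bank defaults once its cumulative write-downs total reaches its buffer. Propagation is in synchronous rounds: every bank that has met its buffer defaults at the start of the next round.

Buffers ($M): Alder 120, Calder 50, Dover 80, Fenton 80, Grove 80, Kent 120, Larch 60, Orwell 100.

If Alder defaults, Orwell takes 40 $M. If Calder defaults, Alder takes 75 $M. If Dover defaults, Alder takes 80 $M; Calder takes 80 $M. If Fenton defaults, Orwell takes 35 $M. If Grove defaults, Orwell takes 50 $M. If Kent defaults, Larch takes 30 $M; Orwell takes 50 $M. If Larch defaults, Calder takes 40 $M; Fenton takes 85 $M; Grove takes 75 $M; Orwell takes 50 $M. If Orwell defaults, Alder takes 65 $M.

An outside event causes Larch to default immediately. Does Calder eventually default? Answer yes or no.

no

Round 1 — Larch defaults (initial).
  Calder: +40 → 40 < 50
  Fenton: +85 → 85 ≥ 80
  Grove: +75 → 75 < 80
  Orwell: +50 → 50 < 100
Round 2 — Fenton defaults.
  Orwell: +35 → 85 < 100
No further defaults.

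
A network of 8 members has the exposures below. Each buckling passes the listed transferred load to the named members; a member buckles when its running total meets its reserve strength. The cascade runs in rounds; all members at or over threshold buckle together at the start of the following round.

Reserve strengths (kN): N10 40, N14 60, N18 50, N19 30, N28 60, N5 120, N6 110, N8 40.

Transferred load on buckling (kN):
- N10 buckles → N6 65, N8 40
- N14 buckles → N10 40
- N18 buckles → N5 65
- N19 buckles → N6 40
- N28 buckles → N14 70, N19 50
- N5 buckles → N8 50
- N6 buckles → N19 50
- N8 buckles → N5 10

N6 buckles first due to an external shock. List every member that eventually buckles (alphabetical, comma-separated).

Round 1 — N6 buckles (initial).
  N19: +50 → 50 ≥ 30
Round 2 — N19 buckles.
No further bucklings.

N19, N6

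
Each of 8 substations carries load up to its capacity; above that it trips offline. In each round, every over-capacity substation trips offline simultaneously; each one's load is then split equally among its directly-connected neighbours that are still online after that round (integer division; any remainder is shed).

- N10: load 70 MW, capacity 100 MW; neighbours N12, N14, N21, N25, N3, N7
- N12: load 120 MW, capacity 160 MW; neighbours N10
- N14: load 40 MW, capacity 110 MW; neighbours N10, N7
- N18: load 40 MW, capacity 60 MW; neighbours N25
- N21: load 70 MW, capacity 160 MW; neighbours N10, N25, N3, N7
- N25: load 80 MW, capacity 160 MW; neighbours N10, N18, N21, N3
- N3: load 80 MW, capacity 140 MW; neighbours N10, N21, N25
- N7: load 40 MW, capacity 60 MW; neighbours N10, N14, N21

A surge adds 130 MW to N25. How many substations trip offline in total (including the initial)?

6

Round 1 — N25 at 210 > 160. N25 trips offline.
  N25 sheds 210 MW to N10, N18, N21, N3: 52 each (2 lost).
    N10: 70+52 = 122 > 100
    N18: 40+52 = 92 > 60
    N21: 70+52 = 122 ≤ 160
    N3: 80+52 = 132 ≤ 140
Round 2 — N10, N18 trip offline.
  N10 sheds 122 MW to N12, N14, N21, N3, N7: 24 each (2 lost).
    N12: 120+24 = 144 ≤ 160
    N14: 40+24 = 64 ≤ 110
    N21: 122+24 = 146 ≤ 160
    N3: 132+24 = 156 > 140
    N7: 40+24 = 64 > 60
  N18 sheds 92 MW: no online neighbours, lost.
Round 3 — N3, N7 trip offline.
  N3 sheds 156 MW to N21: 156 each.
    N21: 146+156 = 302 > 160
  N7 sheds 64 MW to N14, N21: 32 each.
    N14: 64+32 = 96 ≤ 110
    N21: 302+32 = 334 > 160
Round 4 — N21 trips offline.
  N21 sheds 334 MW: no online neighbours, lost.
No further trips.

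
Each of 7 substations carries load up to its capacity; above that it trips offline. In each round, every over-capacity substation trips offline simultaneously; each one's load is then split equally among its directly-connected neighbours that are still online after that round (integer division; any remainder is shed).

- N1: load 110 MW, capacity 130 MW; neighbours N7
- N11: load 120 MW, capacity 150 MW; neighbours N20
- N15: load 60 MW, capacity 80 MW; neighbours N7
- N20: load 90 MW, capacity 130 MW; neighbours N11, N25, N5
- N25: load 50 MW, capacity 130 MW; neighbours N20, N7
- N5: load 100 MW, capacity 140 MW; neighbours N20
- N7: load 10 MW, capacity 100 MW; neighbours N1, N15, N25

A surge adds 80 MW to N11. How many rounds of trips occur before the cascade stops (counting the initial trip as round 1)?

5

Round 1 — N11 at 200 > 150. N11 trips offline.
  N11 sheds 200 MW to N20: 200 each.
    N20: 90+200 = 290 > 130
Round 2 — N20 trips offline.
  N20 sheds 290 MW to N25, N5: 145 each.
    N25: 50+145 = 195 > 130
    N5: 100+145 = 245 > 140
Round 3 — N25, N5 trip offline.
  N25 sheds 195 MW to N7: 195 each.
    N7: 10+195 = 205 > 100
  N5 sheds 245 MW: no online neighbours, lost.
Round 4 — N7 trips offline.
  N7 sheds 205 MW to N1, N15: 102 each (1 lost).
    N1: 110+102 = 212 > 130
    N15: 60+102 = 162 > 80
Round 5 — N1, N15 trip offline.
  N1 sheds 212 MW: no online neighbours, lost.
  N15 sheds 162 MW: no online neighbours, lost.
No further trips.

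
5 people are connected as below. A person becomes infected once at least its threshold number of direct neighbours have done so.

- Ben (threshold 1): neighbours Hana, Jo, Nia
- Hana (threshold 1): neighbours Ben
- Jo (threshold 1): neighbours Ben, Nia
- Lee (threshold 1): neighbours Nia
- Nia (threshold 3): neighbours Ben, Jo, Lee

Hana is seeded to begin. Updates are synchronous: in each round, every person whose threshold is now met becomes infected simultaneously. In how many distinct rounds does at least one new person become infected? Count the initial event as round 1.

Round 1 — Hana becomes infected (initial).
Round 2 — checking thresholds:
  Ben: 1 of 3 neighbours ≥ 1, becomes infected.
Round 3 — checking thresholds:
  Jo: 1 of 2 neighbours ≥ 1, becomes infected.
  Nia: 1 of 3 neighbours < 3, below threshold.
Round 4 — no new infections; cascade stops.

3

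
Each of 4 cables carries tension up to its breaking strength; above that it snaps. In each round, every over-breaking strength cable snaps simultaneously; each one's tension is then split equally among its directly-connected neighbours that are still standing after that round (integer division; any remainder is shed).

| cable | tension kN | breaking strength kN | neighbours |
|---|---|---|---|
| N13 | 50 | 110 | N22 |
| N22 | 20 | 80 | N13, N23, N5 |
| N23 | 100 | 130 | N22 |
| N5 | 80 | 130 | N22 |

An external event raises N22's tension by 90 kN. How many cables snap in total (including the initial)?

2

Round 1 — N22 at 110 > 80. N22 snaps.
  N22 sheds 110 kN to N13, N23, N5: 36 each (2 lost).
    N13: 50+36 = 86 ≤ 110
    N23: 100+36 = 136 > 130
    N5: 80+36 = 116 ≤ 130
Round 2 — N23 snaps.
  N23 sheds 136 kN: no online neighbours, lost.
No further breaks.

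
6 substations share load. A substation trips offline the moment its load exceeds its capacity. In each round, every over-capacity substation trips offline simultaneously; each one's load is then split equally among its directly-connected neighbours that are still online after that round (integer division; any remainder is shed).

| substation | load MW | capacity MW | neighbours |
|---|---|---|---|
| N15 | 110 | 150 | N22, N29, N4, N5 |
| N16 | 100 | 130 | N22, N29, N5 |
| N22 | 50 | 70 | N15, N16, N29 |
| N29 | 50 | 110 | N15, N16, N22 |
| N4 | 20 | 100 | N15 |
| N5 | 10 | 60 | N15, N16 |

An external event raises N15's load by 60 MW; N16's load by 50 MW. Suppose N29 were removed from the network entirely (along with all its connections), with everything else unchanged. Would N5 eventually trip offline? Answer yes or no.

With N29 removed:
Round 1 — N15 at 170 > 150; N16 at 150 > 130. N15, N16 trip offline.
  N15 sheds 170 MW to N22, N4, N5: 56 each (2 lost).
    N22: 50+56 = 106 > 70
    N4: 20+56 = 76 ≤ 100
    N5: 10+56 = 66 > 60
  N16 sheds 150 MW to N22, N5: 75 each.
    N22: 106+75 = 181 > 70
    N5: 66+75 = 141 > 60
Round 2 — N22, N5 trip offline.
  N22 sheds 181 MW: no online neighbours, lost.
  N5 sheds 141 MW: no online neighbours, lost.
No further trips.

yes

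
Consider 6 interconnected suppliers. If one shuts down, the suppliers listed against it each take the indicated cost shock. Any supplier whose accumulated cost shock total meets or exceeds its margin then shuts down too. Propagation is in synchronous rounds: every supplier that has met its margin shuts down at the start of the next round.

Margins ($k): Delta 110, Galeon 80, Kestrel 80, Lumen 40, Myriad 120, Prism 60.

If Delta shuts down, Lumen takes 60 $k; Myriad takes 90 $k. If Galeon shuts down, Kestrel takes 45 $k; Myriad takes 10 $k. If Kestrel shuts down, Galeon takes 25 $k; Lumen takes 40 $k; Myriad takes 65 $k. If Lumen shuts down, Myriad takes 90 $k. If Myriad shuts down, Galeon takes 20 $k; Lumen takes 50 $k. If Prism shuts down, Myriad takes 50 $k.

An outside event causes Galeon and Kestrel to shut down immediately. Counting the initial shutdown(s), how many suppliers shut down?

Round 1 — Galeon, Kestrel shut down (initial).
  Lumen: +40 → 40 ≥ 40
  Myriad: +10+65 → 75 < 120
Round 2 — Lumen shuts down.
  Myriad: +90 → 165 ≥ 120
Round 3 — Myriad shuts down.
No further shutdowns.

4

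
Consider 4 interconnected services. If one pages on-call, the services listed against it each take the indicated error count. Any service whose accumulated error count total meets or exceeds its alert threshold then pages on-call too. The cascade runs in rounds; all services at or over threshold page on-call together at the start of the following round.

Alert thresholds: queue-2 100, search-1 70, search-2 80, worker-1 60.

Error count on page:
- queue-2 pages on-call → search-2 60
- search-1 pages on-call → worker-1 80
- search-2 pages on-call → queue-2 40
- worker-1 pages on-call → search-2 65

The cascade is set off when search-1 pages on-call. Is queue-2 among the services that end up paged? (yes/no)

no

Round 1 — search-1 pages on-call (initial).
  worker-1: +80 → 80 ≥ 60
Round 2 — worker-1 pages on-call.
  search-2: +65 → 65 < 80
No further pages.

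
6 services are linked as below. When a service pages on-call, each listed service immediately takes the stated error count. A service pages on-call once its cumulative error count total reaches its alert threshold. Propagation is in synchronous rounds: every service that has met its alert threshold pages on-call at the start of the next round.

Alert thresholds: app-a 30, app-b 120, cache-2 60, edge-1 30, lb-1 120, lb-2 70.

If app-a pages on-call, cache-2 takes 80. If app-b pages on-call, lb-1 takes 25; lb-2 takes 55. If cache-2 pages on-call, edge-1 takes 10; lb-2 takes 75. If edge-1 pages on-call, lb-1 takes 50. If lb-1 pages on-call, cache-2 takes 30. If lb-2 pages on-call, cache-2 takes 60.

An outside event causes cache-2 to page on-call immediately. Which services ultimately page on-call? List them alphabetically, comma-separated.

cache-2, lb-2

Round 1 — cache-2 pages on-call (initial).
  edge-1: +10 → 10 < 30
  lb-2: +75 → 75 ≥ 70
Round 2 — lb-2 pages on-call.
No further pages.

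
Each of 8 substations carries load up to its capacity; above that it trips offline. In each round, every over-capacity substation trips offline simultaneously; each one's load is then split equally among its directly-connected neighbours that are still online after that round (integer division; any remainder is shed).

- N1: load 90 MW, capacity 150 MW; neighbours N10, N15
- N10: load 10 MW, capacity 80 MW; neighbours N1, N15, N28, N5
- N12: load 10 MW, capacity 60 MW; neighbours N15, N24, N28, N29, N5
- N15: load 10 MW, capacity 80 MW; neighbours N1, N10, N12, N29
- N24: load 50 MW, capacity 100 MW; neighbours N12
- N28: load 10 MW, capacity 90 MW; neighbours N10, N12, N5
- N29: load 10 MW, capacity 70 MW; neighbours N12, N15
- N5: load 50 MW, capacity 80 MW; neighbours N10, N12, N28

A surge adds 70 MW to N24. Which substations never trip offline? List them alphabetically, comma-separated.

N1, N10, N15, N28, N29

Round 1 — N24 at 120 > 100. N24 trips offline.
  N24 sheds 120 MW to N12: 120 each.
    N12: 10+120 = 130 > 60
Round 2 — N12 trips offline.
  N12 sheds 130 MW to N15, N28, N29, N5: 32 each (2 lost).
    N15: 10+32 = 42 ≤ 80
    N28: 10+32 = 42 ≤ 90
    N29: 10+32 = 42 ≤ 70
    N5: 50+32 = 82 > 80
Round 3 — N5 trips offline.
  N5 sheds 82 MW to N10, N28: 41 each.
    N10: 10+41 = 51 ≤ 80
    N28: 42+41 = 83 ≤ 90
No further trips.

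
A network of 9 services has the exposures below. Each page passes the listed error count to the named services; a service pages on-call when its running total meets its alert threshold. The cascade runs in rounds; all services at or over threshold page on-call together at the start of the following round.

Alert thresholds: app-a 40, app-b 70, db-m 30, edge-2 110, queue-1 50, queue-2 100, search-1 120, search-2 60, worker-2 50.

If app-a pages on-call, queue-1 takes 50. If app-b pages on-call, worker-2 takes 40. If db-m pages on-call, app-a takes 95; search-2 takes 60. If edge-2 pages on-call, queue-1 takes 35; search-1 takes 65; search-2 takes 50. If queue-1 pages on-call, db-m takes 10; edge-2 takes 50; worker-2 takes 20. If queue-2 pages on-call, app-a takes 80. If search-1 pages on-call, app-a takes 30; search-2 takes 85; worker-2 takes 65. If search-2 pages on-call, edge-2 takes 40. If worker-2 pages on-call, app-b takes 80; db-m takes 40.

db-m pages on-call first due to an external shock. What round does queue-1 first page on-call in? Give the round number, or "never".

3

Round 1 — db-m pages on-call (initial).
  app-a: +95 → 95 ≥ 40
  search-2: +60 → 60 ≥ 60
Round 2 — app-a, search-2 page on-call.
  edge-2: +40 → 40 < 110
  queue-1: +50 → 50 ≥ 50
Round 3 — queue-1 pages on-call.
  edge-2: +50 → 90 < 110
  worker-2: +20 → 20 < 50
No further pages.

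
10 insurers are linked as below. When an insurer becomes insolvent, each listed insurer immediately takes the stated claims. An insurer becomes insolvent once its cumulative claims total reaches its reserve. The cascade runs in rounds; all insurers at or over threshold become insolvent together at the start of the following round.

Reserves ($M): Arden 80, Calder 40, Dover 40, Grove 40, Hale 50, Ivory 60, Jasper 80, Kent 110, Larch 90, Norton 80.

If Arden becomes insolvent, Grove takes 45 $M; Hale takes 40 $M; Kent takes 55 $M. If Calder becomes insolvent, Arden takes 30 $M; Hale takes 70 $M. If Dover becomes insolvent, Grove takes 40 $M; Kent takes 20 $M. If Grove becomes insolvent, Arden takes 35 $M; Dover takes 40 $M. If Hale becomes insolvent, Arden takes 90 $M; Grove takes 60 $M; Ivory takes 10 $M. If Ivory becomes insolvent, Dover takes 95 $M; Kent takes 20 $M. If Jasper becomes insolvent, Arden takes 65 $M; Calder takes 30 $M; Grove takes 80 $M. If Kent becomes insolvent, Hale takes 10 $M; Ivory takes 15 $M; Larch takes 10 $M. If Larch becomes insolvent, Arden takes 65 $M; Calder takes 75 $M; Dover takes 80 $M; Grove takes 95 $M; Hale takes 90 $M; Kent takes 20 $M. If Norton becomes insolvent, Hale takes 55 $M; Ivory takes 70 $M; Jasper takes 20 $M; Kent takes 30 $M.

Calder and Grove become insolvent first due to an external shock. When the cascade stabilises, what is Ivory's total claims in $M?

Round 1 — Calder, Grove become insolvent (initial).
  Arden: +30+35 → 65 < 80
  Dover: +40 → 40 ≥ 40
  Hale: +70 → 70 ≥ 50
Round 2 — Dover, Hale become insolvent.
  Arden: +90 → 155 ≥ 80
  Ivory: +10 → 10 < 60
  Kent: +20 → 20 < 110
Round 3 — Arden becomes insolvent.
  Kent: +55 → 75 < 110
No further insolvencies.

10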